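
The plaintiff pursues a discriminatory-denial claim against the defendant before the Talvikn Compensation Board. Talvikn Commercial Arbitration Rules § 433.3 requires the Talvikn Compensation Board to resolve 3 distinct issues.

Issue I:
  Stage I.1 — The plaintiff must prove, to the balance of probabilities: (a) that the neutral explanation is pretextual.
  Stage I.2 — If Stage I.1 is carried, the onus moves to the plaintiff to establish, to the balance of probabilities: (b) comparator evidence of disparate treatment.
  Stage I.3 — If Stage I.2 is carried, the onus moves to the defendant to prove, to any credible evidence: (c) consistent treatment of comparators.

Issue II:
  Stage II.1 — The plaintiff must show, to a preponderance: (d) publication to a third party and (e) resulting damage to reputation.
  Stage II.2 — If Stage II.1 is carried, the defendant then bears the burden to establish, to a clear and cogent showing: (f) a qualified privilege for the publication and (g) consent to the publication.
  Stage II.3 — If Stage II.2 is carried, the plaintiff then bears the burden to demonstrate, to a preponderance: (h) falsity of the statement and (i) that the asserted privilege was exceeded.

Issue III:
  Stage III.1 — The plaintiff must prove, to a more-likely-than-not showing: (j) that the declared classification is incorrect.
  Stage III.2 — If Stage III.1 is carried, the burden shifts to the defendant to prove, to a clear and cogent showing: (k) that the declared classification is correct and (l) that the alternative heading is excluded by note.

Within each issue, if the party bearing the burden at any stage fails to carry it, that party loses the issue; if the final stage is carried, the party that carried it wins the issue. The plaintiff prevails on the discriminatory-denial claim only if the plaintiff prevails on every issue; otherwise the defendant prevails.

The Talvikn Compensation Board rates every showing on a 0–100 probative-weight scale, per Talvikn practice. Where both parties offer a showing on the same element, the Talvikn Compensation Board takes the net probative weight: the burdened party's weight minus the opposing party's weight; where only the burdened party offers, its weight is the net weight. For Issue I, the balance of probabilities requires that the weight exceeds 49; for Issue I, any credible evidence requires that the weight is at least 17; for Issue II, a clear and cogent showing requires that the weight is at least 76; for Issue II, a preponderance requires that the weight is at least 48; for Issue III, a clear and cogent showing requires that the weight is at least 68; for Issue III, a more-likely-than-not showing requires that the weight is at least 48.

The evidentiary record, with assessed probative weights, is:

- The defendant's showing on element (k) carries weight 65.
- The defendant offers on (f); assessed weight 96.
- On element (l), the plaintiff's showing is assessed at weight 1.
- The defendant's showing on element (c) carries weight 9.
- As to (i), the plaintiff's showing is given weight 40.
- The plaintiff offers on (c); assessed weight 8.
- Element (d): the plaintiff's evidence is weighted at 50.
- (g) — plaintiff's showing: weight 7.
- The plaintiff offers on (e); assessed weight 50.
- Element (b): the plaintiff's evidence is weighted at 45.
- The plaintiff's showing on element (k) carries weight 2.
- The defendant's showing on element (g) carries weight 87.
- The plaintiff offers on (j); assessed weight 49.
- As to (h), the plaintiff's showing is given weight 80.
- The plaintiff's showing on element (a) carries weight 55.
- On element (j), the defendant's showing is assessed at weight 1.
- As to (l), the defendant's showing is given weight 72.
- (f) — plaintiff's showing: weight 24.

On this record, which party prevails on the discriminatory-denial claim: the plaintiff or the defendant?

— Issue I —
At Stage I.1 the plaintiff must meet the balance of probabilities (weight exceeds 49): on (a) the weight is 55, > 49, so (a) meets the standard.
  All elements met. The plaintiff retains the burden for Stage I.2.
At Stage I.2 the plaintiff must meet the balance of probabilities (weight exceeds 49): on (b) the weight is 45, ≤ 49, so (b) does not meet the standard.
  The plaintiff does not carry Stage I.2.
So the defendant prevails on this issue.
— Issue II —
At Stage II.1 the plaintiff must meet a preponderance (weight is at least 48): on (d) the weight is 50, which does reach 48, so (d) meets the standard; on (e) the weight is 50, which does reach 48, so (e) meets the standard.
  Stage II.1 is satisfied; the onus moves to the defendant.
At Stage II.2 the defendant must meet a clear and cogent showing (weight is at least 76): on (f) the weight is 96 less the opposing 24 gives net 72, < 76, so (f) does not meet the standard; on (g) the weight is 87 less the opposing 7 gives net 80, which does reach 76, so (g) meets the standard.
  Not every element is met, so the defendant fails to carry Stage II.2.
The analysis ends at Stage II.2; the plaintiff prevails on this issue.
— Issue III —
At Stage III.1 the plaintiff must meet a more-likely-than-not showing (weight is at least 48): on (j) the weight is 49 less the opposing 1 gives net 48, ≥ 48, so (j) meets the standard.
  Stage III.1 is satisfied; the onus moves to the defendant.
At Stage III.2 the defendant must meet a clear and cogent showing (weight is at least 68): on (k) the weight is 65 less the opposing 2 gives net 63, < 68, so (k) does not meet the standard; on (l) the weight is 72 less the opposing 1 gives net 71, which does reach 68, so (l) meets the standard.
  Not every element is met, so the defendant fails to carry Stage III.2.
The plaintiff prevails on this issue.
Per-issue: Issue I → defendant; Issue II → plaintiff; Issue III → plaintiff. The plaintiff must prevail on every issue; overall, the defendant prevails.

defendant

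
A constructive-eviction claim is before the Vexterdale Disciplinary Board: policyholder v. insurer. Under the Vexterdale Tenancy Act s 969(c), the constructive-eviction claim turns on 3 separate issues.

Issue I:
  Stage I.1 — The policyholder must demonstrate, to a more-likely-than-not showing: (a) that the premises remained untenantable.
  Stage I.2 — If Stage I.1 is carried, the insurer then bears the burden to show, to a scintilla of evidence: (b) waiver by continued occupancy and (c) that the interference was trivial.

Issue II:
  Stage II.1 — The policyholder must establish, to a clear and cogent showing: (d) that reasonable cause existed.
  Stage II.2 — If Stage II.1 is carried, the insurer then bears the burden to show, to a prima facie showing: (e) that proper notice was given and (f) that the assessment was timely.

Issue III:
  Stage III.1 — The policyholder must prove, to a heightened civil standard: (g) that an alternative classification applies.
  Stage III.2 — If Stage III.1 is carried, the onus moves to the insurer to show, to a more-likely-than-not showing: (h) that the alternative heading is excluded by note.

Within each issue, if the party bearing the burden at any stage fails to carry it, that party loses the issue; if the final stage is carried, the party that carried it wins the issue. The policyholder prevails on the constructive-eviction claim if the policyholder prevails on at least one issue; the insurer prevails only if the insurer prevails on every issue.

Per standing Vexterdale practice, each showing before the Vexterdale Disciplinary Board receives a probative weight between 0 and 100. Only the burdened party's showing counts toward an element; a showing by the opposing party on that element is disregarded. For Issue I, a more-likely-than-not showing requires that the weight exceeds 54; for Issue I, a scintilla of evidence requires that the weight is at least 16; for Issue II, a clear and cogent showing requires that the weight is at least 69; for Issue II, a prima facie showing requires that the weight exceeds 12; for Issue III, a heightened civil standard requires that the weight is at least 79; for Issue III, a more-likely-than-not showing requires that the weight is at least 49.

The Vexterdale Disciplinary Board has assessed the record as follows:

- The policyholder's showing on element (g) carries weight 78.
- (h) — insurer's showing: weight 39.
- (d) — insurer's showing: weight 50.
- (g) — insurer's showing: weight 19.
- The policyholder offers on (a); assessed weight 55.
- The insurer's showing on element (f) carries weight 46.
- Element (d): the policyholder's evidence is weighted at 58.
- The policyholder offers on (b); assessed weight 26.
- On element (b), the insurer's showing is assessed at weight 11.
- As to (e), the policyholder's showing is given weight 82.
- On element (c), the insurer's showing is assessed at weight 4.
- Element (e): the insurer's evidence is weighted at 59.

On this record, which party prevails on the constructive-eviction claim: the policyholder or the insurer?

policyholder

— Issue I —
Stage I.1 (policyholder, a more-likely-than-not showing, weight exceeds 54): (a) 55 > 54 — meets.
  The policyholder carries Stage I.1; the insurer now bears the burden.
Stage I.2 (insurer, a scintilla of evidence, weight is at least 16): (b) 11 (policyholder's 26 disregarded) < 16 — fails; (c) 4 < 16 — fails.
  Not every element is met, so the insurer fails to carry Stage I.2.
The analysis ends at Stage I.2; the policyholder prevails on this issue.
— Issue II —
Stage II.1 — burden on policyholder; standard: a clear and cogent showing (weight is at least 69).
    (d): 58 (insurer's 50 disregarded) < 69 [not met]
  Not every element is met, so the policyholder fails to carry Stage II.1.
The analysis ends at Stage II.1; the insurer prevails on this issue.
— Issue III —
Stage III.1 (policyholder, a heightened civil standard, weight is at least 79): (g) 78 (insurer's 19 disregarded) < 79 — fails.
  Stage III.1 not carried; the policyholder fails its burden.
So the insurer prevails on this issue.
Per-issue: Issue I → policyholder; Issue II → insurer; Issue III → insurer. The policyholder must prevail on at least one issue; overall, the policyholder prevails.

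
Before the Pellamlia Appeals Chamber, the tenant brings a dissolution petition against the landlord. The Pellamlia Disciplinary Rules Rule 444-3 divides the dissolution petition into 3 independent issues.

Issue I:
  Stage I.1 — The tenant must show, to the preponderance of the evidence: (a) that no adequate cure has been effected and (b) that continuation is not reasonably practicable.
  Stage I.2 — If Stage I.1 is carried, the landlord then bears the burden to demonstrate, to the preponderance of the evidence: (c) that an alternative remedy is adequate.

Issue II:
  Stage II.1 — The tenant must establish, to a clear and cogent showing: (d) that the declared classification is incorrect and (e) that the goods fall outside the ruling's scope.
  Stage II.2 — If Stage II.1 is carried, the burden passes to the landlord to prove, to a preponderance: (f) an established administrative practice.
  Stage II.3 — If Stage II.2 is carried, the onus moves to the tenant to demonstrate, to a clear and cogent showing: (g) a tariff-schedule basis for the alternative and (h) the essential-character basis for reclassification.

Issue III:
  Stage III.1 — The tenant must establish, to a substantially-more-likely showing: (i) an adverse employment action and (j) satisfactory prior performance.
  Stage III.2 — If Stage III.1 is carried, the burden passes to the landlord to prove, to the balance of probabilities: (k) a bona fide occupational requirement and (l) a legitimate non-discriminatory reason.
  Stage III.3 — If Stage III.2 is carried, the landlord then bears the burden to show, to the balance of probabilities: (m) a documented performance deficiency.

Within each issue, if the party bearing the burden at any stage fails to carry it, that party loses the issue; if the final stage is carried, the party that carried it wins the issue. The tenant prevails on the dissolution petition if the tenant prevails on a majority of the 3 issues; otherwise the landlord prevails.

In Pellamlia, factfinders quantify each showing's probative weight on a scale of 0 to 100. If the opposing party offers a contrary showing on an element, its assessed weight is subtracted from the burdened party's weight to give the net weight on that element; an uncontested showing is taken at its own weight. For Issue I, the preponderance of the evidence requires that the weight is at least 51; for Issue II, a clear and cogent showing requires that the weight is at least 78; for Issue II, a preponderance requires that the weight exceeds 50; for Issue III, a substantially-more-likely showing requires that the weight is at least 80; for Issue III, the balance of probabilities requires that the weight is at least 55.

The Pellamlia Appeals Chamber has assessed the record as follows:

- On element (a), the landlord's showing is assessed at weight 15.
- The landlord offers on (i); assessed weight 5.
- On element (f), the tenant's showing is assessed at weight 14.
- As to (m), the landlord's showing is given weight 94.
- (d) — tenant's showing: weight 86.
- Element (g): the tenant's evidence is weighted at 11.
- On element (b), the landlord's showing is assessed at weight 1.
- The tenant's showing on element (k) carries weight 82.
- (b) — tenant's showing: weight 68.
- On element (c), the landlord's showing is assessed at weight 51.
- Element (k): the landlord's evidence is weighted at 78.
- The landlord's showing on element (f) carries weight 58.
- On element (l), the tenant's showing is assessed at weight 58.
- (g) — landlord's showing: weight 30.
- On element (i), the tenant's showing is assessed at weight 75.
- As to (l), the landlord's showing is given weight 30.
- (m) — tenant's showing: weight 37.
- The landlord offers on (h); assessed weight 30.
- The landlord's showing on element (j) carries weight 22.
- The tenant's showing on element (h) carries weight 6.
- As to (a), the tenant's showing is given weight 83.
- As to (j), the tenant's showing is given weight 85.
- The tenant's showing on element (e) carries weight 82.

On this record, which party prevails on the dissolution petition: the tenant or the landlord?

landlord

— Issue I —
Stage I.1 — burden on tenant; standard: the preponderance of the evidence (weight is at least 51).
    (a): 83 − 15 = 68 ≥ 51 [met]
    (b): 68 − 1 = 67 ≥ 51 [met]
  Stage I.1 is satisfied; the onus moves to the landlord.
Stage I.2 — burden on landlord; standard: the preponderance of the evidence (weight is at least 51).
    (c): 51 ≥ 51 [met]
  Stage I.2 carried; the final stage is satisfied.
All stages carried — the landlord prevails on this issue.
— Issue II —
Stage II.1 (tenant, a clear and cogent showing, weight is at least 78): (d) 86 ≥ 78 — meets; (e) 82 ≥ 78 — meets.
  All elements met. The burden passes to the landlord.
Stage II.2 (landlord, a preponderance, weight exceeds 50): (f) net 58−14=44 ≤ 50 — fails.
  The landlord does not carry Stage II.2.
The analysis ends at Stage II.2; the tenant prevails on this issue.
— Issue III —
At Stage III.1 the tenant must meet a substantially-more-likely showing (weight is at least 80): on (i) the weight is 75 less the opposing 5 gives net 70, < 80, so (i) does not meet the standard; on (j) the weight is 85 less the opposing 22 gives net 63, < 80, so (j) does not meet the standard.
  Stage III.1 not carried; the tenant fails its burden.
So the landlord prevails on this issue.
Per-issue: Issue I → landlord; Issue II → tenant; Issue III → landlord. The tenant must prevail on a majority of issues; overall, the landlord prevails.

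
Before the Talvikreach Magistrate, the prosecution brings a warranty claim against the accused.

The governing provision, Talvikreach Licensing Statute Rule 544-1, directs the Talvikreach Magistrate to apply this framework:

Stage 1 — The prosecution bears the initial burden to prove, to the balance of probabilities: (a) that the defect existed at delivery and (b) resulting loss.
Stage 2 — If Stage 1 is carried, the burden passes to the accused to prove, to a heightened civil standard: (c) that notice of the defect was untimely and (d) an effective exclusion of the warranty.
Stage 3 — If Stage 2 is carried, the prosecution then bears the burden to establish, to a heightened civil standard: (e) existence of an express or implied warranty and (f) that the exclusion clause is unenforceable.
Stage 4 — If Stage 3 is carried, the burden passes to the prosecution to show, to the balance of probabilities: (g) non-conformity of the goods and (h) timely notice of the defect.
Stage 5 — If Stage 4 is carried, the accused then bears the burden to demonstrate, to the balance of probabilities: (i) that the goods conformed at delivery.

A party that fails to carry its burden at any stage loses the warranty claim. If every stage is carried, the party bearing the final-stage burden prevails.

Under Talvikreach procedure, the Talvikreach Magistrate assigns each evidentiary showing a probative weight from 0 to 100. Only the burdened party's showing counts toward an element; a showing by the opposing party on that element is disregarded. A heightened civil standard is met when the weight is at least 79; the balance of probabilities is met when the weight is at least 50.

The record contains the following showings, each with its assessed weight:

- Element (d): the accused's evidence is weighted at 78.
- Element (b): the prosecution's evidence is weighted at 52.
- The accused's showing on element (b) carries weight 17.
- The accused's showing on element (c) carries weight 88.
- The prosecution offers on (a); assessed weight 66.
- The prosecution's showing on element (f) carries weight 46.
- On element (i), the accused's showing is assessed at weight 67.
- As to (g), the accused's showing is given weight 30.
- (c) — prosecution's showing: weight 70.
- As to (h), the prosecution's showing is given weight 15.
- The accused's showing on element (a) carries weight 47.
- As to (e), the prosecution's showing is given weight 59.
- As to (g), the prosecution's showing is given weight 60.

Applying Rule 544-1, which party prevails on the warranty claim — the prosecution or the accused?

At Stage 1 the prosecution must meet the balance of probabilities (weight is at least 50): on (a) the weight is 66 (the accused's 47 is given no effect), which does reach 50, so (a) meets the standard; on (b) the weight is 52 (the accused's 17 is given no effect), which does reach 50, so (b) meets the standard.
  Stage 1 is satisfied; the onus moves to the accused.
At Stage 2 the accused must meet a heightened civil standard (weight is at least 79): on (c) the weight is 88 (the prosecution's 70 is given no effect), ≥ 79, so (c) meets the standard; on (d) the weight is 78, < 79, so (d) does not meet the standard.
  Not every element is met, so the accused fails to carry Stage 2.
The analysis ends at Stage 2; the prosecution prevails.

prosecution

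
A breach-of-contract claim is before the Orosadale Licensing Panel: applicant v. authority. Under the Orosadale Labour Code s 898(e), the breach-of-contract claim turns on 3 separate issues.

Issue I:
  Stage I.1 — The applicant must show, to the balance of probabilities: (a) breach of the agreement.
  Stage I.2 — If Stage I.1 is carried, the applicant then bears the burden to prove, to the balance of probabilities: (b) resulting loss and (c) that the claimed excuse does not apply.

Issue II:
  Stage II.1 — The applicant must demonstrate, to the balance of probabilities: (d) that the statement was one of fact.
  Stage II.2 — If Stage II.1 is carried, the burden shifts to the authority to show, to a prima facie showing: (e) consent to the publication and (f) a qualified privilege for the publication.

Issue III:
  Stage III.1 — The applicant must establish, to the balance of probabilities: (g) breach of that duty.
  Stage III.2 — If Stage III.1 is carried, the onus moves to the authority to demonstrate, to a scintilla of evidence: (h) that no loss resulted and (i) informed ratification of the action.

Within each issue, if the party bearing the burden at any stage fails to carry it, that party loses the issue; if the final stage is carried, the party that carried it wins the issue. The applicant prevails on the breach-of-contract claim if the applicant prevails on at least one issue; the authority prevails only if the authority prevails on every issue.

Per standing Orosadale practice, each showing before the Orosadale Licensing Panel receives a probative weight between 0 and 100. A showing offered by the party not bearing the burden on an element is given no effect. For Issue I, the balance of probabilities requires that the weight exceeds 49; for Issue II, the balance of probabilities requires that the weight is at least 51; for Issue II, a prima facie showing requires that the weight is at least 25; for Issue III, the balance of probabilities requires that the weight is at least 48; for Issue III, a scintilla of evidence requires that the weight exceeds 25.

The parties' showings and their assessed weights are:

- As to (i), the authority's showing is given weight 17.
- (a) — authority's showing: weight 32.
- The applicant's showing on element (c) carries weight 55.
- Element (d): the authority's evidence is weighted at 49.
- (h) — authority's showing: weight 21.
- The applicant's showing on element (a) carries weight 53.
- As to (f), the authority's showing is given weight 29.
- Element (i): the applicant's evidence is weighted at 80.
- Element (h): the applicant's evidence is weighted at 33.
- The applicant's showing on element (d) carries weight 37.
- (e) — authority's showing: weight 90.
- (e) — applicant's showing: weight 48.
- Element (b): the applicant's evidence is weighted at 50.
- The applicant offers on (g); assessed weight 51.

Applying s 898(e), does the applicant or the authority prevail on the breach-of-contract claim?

applicant

— Issue I —
Stage I.1 — burden on applicant; standard: the balance of probabilities (weight exceeds 49).
    (a): 53 (authority's 32 disregarded) > 49 [met]
  Stage I.1 carried; the burden remains with the applicant.
Stage I.2 — burden on applicant; standard: the balance of probabilities (weight exceeds 49).
    (b): 50 > 49 [met]
    (c): 55 > 49 [met]
  The applicant carries the last stage.
All stages carried — the applicant prevails on this issue.
— Issue II —
At Stage II.1 the applicant must meet the balance of probabilities (weight is at least 51): on (d) the weight is 37 (the authority's 49 is given no effect), < 51, so (d) does not meet the standard.
  Not every element is met, so the applicant fails to carry Stage II.1.
So the authority prevails on this issue.
— Issue III —
At Stage III.1 the applicant must meet the balance of probabilities (weight is at least 48): on (g) the weight is 51, which does reach 48, so (g) meets the standard.
  The applicant carries Stage III.1; the authority now bears the burden.
At Stage III.2 the authority must meet a scintilla of evidence (weight exceeds 25): on (h) the weight is 21 (the applicant's 33 is given no effect), ≤ 25, so (h) does not meet the standard; on (i) the weight is 17 (the applicant's 80 is given no effect), ≤ 25, so (i) does not meet the standard.
  Stage III.2 not carried; the authority fails its burden.
The analysis ends at Stage III.2; the applicant prevails on this issue.
Per-issue: Issue I → applicant; Issue II → authority; Issue III → applicant. The applicant must prevail on at least one issue; overall, the applicant prevails.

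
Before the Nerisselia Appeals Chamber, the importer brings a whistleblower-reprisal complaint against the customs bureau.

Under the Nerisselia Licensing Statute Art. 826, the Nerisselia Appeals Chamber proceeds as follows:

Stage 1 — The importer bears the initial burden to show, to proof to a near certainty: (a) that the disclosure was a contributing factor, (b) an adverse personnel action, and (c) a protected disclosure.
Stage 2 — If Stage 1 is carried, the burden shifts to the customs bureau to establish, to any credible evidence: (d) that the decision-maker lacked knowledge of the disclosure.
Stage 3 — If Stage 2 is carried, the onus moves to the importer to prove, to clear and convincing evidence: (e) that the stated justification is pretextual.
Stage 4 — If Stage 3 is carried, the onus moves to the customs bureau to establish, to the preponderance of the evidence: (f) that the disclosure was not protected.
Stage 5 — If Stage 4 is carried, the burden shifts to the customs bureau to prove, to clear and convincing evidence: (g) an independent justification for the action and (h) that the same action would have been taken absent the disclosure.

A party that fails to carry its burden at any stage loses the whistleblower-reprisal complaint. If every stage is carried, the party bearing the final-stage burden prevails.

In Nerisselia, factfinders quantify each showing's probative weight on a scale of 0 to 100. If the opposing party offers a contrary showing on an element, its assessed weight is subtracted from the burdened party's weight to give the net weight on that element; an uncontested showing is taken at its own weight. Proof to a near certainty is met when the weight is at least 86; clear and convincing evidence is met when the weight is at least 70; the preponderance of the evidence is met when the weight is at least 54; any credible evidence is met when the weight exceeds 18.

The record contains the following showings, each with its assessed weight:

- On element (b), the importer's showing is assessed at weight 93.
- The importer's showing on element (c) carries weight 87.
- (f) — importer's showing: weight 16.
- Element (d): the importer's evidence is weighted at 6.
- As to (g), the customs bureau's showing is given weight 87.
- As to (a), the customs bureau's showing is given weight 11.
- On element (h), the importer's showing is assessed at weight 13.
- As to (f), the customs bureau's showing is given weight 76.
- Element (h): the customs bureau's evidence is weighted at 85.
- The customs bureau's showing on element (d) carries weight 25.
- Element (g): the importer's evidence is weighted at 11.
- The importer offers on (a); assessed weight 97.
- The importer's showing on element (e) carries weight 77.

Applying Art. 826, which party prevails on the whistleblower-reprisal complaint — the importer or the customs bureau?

Stage 1 (importer, proof to a near certainty, weight is at least 86): (a) net 97−11=86 ≥ 86 — meets; (b) 93 ≥ 86 — meets; (c) 87 ≥ 86 — meets.
  Stage 1 carried; the burden shifts to the customs bureau.
Stage 2 (customs bureau, any credible evidence, weight exceeds 18): (d) net 25−6=19 > 18 — meets.
  The customs bureau carries Stage 2; the importer now bears the burden.
Stage 3 (importer, clear and convincing evidence, weight is at least 70): (e) 77 ≥ 70 — meets.
  Stage 3 carried; the burden shifts to the customs bureau.
Stage 4 (customs bureau, the preponderance of the evidence, weight is at least 54): (f) net 76−16=60 ≥ 54 — meets.
  Stage 4 is satisfied; the customs bureau continues to bear the burden.
Stage 5 (customs bureau, clear and convincing evidence, weight is at least 70): (g) net 87−11=76 ≥ 70 — meets; (h) net 85−13=72 ≥ 70 — meets.
  All elements met at the final stage.
All stages carried — the customs bureau prevails.

customs bureau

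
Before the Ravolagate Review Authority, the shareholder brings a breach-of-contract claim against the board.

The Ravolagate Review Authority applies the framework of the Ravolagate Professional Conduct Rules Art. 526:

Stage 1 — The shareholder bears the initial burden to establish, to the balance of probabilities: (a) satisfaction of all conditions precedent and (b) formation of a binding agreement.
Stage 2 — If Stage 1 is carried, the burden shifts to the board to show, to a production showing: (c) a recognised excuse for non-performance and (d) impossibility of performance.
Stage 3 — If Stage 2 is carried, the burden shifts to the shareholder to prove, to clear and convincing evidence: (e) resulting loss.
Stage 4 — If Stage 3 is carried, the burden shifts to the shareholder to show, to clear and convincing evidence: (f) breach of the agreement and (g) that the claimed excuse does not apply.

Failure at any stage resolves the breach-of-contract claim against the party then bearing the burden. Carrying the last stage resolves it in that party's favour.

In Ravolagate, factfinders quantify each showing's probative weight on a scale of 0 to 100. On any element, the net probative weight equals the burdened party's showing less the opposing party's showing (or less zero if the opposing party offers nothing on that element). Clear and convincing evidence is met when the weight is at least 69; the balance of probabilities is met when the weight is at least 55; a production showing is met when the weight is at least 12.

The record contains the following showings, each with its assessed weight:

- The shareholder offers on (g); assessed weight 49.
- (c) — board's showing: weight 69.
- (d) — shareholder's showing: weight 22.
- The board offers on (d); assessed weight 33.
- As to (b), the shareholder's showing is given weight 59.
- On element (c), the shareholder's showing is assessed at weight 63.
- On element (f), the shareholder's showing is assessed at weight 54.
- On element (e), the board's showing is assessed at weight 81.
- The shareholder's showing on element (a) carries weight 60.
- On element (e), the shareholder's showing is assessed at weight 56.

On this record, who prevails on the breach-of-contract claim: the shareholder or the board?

shareholder

At Stage 1 the shareholder must meet the balance of probabilities (weight is at least 55): on (a) the weight is 60, which does reach 55, so (a) meets the standard; on (b) the weight is 59, ≥ 55, so (b) meets the standard.
  All elements met. The burden passes to the board.
At Stage 2 the board must meet a production showing (weight is at least 12): on (c) the weight is 69 less the opposing 63 gives net 6, < 12, so (c) does not meet the standard; on (d) the weight is 33 less the opposing 22 gives net 11, which does not reach 12, so (d) does not meet the standard.
  Not every element is met, so the board fails to carry Stage 2.
The shareholder prevails.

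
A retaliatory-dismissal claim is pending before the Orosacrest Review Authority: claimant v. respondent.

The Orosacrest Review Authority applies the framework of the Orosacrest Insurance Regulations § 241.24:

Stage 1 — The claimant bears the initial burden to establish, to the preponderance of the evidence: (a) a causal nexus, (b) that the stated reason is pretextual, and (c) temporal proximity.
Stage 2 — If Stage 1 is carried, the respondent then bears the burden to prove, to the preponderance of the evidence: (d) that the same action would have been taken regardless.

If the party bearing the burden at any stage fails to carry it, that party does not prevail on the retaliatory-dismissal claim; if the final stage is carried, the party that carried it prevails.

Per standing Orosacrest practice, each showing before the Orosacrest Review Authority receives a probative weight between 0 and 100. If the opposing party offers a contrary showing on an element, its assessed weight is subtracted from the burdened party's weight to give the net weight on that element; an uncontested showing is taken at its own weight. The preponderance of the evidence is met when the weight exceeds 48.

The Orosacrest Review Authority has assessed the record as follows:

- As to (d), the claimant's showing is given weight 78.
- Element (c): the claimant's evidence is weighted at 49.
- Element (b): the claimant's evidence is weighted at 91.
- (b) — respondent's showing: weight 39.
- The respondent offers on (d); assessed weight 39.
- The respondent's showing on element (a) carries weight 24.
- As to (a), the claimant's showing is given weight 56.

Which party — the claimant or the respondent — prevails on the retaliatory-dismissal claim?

respondent

Stage 1 (claimant, the preponderance of the evidence, weight exceeds 48): (a) net 56−24=32 ≤ 48 — fails; (b) net 91−39=52 > 48 — meets; (c) 49 > 48 — meets.
  Not every element is met, so the claimant fails to carry Stage 1.
The analysis ends at Stage 1; the respondent prevails.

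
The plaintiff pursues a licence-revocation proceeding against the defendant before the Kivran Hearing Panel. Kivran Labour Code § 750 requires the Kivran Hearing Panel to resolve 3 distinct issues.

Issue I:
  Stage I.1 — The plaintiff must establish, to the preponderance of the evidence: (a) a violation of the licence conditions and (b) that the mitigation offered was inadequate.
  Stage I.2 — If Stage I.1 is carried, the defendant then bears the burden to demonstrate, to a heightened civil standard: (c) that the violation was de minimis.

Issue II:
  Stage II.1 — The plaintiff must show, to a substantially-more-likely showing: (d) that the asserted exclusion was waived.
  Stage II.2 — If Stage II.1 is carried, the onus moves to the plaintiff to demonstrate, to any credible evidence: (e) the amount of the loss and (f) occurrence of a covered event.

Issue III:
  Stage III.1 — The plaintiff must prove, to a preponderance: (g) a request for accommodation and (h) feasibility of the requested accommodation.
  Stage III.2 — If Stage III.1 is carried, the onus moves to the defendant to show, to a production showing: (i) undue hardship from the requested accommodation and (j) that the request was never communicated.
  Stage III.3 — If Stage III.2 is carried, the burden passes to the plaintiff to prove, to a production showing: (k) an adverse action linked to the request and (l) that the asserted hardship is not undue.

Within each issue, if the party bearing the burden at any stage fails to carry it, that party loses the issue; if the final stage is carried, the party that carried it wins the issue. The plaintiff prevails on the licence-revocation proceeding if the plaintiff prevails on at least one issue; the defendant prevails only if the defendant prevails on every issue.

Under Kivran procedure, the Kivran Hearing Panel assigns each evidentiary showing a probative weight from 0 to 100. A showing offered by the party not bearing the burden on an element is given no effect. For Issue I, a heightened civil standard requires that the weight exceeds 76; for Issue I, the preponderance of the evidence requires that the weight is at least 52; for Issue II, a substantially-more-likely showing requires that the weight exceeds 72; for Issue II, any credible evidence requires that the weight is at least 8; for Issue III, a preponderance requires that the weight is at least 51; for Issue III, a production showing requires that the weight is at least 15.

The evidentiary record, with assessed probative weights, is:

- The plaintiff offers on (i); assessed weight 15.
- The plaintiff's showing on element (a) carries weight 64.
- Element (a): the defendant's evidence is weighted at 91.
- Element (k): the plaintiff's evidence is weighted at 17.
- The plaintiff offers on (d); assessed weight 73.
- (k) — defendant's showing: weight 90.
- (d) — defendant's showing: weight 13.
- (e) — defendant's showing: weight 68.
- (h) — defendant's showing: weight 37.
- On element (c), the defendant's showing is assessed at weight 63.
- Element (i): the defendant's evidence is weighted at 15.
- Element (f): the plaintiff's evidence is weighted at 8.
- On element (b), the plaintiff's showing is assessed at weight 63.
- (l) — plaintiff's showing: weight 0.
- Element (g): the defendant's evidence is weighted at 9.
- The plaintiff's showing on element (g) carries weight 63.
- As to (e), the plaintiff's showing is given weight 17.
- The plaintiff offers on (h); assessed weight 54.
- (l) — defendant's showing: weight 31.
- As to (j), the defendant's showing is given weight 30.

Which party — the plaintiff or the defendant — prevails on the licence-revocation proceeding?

plaintiff

— Issue I —
Stage I.1 — burden on plaintiff; standard: the preponderance of the evidence (weight is at least 52).
    (a): 64 (defendant's 91 disregarded) ≥ 52 [met]
    (b): 63 ≥ 52 [met]
  All elements met. The burden passes to the defendant.
Stage I.2 — burden on defendant; standard: a heightened civil standard (weight exceeds 76).
    (c): 63 ≤ 76 [not met]
  Stage I.2 not carried; the defendant fails its burden.
The plaintiff prevails on this issue.
— Issue II —
Stage II.1 — burden on plaintiff; standard: a substantially-more-likely showing (weight exceeds 72).
    (d): 73 (defendant's 13 disregarded) > 72 [met]
  Stage II.1 carried; the burden remains with the plaintiff.
Stage II.2 — burden on plaintiff; standard: any credible evidence (weight is at least 8).
    (e): 17 (defendant's 68 disregarded) ≥ 8 [met]
    (f): 8 ≥ 8 [met]
  The plaintiff carries the last stage.
All stages carried — the plaintiff prevails on this issue.
— Issue III —
Stage III.1 — burden on plaintiff; standard: a preponderance (weight is at least 51).
    (g): 63 (defendant's 9 disregarded) ≥ 51 [met]
    (h): 54 (defendant's 37 disregarded) ≥ 51 [met]
  All elements met. The burden passes to the defendant.
Stage III.2 — burden on defendant; standard: a production showing (weight is at least 15).
    (i): 15 (plaintiff's 15 disregarded) ≥ 15 [met]
    (j): 30 ≥ 15 [met]
  Stage III.2 is satisfied; the onus moves to the plaintiff.
Stage III.3 — burden on plaintiff; standard: a production showing (weight is at least 15).
    (k): 17 (defendant's 90 disregarded) ≥ 15 [met]
    (l): 0 (defendant's 31 disregarded) < 15 [not met]
  Stage III.3 not carried; the plaintiff fails its burden.
The analysis ends at Stage III.3; the defendant prevails on this issue.
Per-issue: Issue I → plaintiff; Issue II → plaintiff; Issue III → defendant. The plaintiff must prevail on at least one issue; overall, the plaintiff prevails.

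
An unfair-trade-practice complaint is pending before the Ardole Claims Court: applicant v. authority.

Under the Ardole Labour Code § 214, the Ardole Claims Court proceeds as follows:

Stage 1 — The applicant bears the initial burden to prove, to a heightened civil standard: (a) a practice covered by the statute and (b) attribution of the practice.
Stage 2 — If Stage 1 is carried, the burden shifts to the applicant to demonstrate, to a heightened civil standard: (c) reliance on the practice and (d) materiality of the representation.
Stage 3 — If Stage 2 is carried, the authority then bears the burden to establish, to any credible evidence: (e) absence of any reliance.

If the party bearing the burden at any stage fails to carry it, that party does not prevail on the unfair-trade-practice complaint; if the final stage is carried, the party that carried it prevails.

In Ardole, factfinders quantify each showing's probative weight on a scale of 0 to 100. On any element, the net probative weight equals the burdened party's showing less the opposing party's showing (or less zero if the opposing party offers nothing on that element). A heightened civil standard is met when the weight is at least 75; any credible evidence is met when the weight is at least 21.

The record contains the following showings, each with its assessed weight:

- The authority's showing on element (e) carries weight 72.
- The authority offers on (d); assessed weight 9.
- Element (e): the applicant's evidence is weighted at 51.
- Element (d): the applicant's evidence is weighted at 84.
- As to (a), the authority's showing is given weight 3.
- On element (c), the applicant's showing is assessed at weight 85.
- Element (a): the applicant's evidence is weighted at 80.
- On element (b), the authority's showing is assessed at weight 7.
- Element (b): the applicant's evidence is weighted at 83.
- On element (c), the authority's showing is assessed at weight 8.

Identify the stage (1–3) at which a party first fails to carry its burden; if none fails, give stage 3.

Stage 1 (applicant, a heightened civil standard, weight is at least 75): (a) net 80−3=77 ≥ 75 — meets; (b) net 83−7=76 ≥ 75 — meets.
  All elements met. The applicant retains the burden for Stage 2.
Stage 2 (applicant, a heightened civil standard, weight is at least 75): (c) net 85−8=77 ≥ 75 — meets; (d) net 84−9=75 ≥ 75 — meets.
  Stage 2 carried; the burden shifts to the authority.
Stage 3 (authority, any credible evidence, weight is at least 21): (e) net 72−51=21 ≥ 21 — meets.
  The authority carries the last stage.
All stages carried — the authority prevails.

stage 3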